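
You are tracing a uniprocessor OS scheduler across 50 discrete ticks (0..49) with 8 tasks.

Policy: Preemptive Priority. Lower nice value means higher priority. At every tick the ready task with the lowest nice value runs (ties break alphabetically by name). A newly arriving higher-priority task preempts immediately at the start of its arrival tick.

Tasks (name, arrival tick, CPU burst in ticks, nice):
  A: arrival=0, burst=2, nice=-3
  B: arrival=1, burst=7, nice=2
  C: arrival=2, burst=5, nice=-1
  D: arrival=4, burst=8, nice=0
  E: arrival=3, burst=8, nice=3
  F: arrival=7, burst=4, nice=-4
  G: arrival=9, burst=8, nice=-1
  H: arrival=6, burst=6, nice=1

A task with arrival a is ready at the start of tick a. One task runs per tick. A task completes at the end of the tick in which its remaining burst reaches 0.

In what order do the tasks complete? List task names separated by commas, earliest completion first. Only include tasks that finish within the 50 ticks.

completion order = A, C, F, G, D, H, B, E

t=0: ready={A} → run A
t=1: ready={A,B} → run A
t=2: ready={B,C} → run C
t=3: ready={B,C,E} → run C
t=4: ready={B,C,D,E} → run C
t=5: ready={B,C,D,E} → run C
t=6: ready={B,C,D,E,H} → run C
t=7: ready={B,D,E,F,H} → run F
t=8: ready={B,D,E,F,H} → run F
t=9: ready={B,D,E,F,G,H} → run F
t=10: ready={B,D,E,F,G,H} → run F
t=11: ready={B,D,E,G,H} → run G
t=12: ready={B,D,E,G,H} → run G
t=13: ready={B,D,E,G,H} → run G
t=14: ready={B,D,E,G,H} → run G
t=15: ready={B,D,E,G,H} → run G
t=16: ready={B,D,E,G,H} → run G
t=17: ready={B,D,E,G,H} → run G
t=18: ready={B,D,E,G,H} → run G
t=19: ready={B,D,E,H} → run D
t=20: ready={B,D,E,H} → run D
t=21: ready={B,D,E,H} → run D
t=22: ready={B,D,E,H} → run D
t=23: ready={B,D,E,H} → run D
t=24: ready={B,D,E,H} → run D
t=25: ready={B,D,E,H} → run D
t=26: ready={B,D,E,H} → run D
t=27: ready={B,E,H} → run H
t=28: ready={B,E,H} → run H
t=29: ready={B,E,H} → run H
t=30: ready={B,E,H} → run H
t=31: ready={B,E,H} → run H
t=32: ready={B,E,H} → run H
t=33: ready={B,E} → run B
t=34: ready={B,E} → run B
t=35: ready={B,E} → run B
t=36: ready={B,E} → run B
t=37: ready={B,E} → run B
t=38: ready={B,E} → run B
t=39: ready={B,E} → run B
t=40: ready={E} → run E
t=41: ready={E} → run E
t=42: ready={E} → run E
t=43: ready={E} → run E
t=44: ready={E} → run E
t=45: ready={E} → run E
t=46: ready={E} → run E
t=47: ready={E} → run E
t=48: (idle)
t=49: (idle)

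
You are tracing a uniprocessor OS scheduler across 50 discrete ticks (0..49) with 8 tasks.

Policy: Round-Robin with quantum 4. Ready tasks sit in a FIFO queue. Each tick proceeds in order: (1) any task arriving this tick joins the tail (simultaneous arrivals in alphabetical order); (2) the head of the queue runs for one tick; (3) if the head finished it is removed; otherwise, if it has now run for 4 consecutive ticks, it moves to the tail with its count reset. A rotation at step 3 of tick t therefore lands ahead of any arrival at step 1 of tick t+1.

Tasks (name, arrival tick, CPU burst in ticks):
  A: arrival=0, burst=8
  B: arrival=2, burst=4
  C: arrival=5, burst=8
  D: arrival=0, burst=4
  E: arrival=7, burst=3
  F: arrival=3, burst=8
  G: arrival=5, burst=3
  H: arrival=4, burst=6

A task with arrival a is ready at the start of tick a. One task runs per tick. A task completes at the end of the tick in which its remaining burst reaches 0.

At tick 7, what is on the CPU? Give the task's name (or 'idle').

running at tick 7 = D

t=0: queue=[A,D] q_used=0 → run A
t=1: queue=[A,D] q_used=1 → run A
t=2: queue=[A,D,B] q_used=2 → run A
t=3: queue=[A,D,B,F] q_used=3 → run A
t=4: queue=[D,B,F,A,H] q_used=0 → run D
t=5: queue=[D,B,F,A,H,C,G] q_used=1 → run D
t=6: queue=[D,B,F,A,H,C,G] q_used=2 → run D
t=7: queue=[D,B,F,A,H,C,G,E] q_used=3 → run D
t=8: queue=[B,F,A,H,C,G,E] q_used=0 → run B
t=9: queue=[B,F,A,H,C,G,E] q_used=1 → run B
t=10: queue=[B,F,A,H,C,G,E] q_used=2 → run B
t=11: queue=[B,F,A,H,C,G,E] q_used=3 → run B
t=12: queue=[F,A,H,C,G,E] q_used=0 → run F
t=13: queue=[F,A,H,C,G,E] q_used=1 → run F
t=14: queue=[F,A,H,C,G,E] q_used=2 → run F
t=15: queue=[F,A,H,C,G,E] q_used=3 → run F
t=16: queue=[A,H,C,G,E,F] q_used=0 → run A
t=17: queue=[A,H,C,G,E,F] q_used=1 → run A
t=18: queue=[A,H,C,G,E,F] q_used=2 → run A
t=19: queue=[A,H,C,G,E,F] q_used=3 → run A
t=20: queue=[H,C,G,E,F] q_used=0 → run H
t=21: queue=[H,C,G,E,F] q_used=1 → run H
t=22: queue=[H,C,G,E,F] q_used=2 → run H
t=23: queue=[H,C,G,E,F] q_used=3 → run H
t=24: queue=[C,G,E,F,H] q_used=0 → run C
t=25: queue=[C,G,E,F,H] q_used=1 → run C
t=26: queue=[C,G,E,F,H] q_used=2 → run C
t=27: queue=[C,G,E,F,H] q_used=3 → run C
t=28: queue=[G,E,F,H,C] q_used=0 → run G
t=29: queue=[G,E,F,H,C] q_used=1 → run G
t=30: queue=[G,E,F,H,C] q_used=2 → run G
t=31: queue=[E,F,H,C] q_used=0 → run E
t=32: queue=[E,F,H,C] q_used=1 → run E
t=33: queue=[E,F,H,C] q_used=2 → run E
t=34: queue=[F,H,C] q_used=0 → run F
t=35: queue=[F,H,C] q_used=1 → run F
t=36: queue=[F,H,C] q_used=2 → run F
t=37: queue=[F,H,C] q_used=3 → run F
t=38: queue=[H,C] q_used=0 → run H
t=39: queue=[H,C] q_used=1 → run H
t=40: queue=[C] q_used=0 → run C
t=41: queue=[C] q_used=1 → run C
t=42: queue=[C] q_used=2 → run C
t=43: queue=[C] q_used=3 → run C
t=44: (idle)
t=45: (idle)
t=46: (idle)
t=47: (idle)
t=48: (idle)
t=49: (idle)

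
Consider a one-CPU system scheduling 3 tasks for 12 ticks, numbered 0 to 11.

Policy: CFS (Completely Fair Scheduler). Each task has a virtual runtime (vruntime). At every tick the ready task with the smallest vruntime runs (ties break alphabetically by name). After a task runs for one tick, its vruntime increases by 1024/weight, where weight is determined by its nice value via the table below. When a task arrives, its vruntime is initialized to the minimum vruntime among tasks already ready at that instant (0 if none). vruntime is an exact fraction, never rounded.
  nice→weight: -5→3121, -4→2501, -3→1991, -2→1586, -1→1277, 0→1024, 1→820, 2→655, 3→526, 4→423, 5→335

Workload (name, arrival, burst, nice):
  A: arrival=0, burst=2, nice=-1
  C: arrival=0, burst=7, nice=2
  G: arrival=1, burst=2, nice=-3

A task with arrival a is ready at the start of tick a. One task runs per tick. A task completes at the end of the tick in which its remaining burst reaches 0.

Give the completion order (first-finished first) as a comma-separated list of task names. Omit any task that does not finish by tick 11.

completion order = G, A, C

t=0: vr[A=0 C=0] → run A
t=1: vr[A=1024/1277 C=0 G=0] → run C
t=2: vr[A=1024/1277 C=1024/655 G=0] → run G
t=3: vr[A=1024/1277 C=1024/655 G=1024/1991] → run G
t=4: vr[A=1024/1277 C=1024/655] → run A
t=5: vr[C=1024/655] → run C
t=6: vr[C=2048/655] → run C
t=7: vr[C=3072/655] → run C
t=8: vr[C=4096/655] → run C
t=9: vr[C=1024/131] → run C
t=10: vr[C=6144/655] → run C
t=11: (idle)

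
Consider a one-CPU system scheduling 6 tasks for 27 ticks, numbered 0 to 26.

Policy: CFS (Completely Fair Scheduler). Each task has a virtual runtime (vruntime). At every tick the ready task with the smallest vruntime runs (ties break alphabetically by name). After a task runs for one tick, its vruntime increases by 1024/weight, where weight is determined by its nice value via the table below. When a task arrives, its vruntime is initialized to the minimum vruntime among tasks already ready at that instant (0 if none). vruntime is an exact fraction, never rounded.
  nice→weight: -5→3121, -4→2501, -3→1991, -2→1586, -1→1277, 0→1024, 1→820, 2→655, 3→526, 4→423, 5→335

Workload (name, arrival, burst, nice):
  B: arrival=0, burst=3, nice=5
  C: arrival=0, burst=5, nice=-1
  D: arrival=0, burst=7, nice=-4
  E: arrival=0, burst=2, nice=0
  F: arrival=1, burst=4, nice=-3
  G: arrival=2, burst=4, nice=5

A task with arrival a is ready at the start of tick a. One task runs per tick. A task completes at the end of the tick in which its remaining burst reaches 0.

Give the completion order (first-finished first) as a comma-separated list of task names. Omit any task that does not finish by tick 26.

t=0: vr[B=0 C=0 D=0 E=0] → run B
t=1: vr[B=1024/335 C=0 D=0 E=0 F=0] → run C
t=2: vr[B=1024/335 C=1024/1277 D=0 E=0 F=0 G=0] → run D
t=3: vr[B=1024/335 C=1024/1277 D=1024/2501 E=0 F=0 G=0] → run E
t=4: vr[B=1024/335 C=1024/1277 D=1024/2501 E=1 F=0 G=0] → run F
t=5: vr[B=1024/335 C=1024/1277 D=1024/2501 E=1 F=1024/1991 G=0] → run G
t=6: vr[B=1024/335 C=1024/1277 D=1024/2501 E=1 F=1024/1991 G=1024/335] → run D
t=7: vr[B=1024/335 C=1024/1277 D=2048/2501 E=1 F=1024/1991 G=1024/335] → run F
t=8: vr[B=1024/335 C=1024/1277 D=2048/2501 E=1 F=2048/1991 G=1024/335] → run C
t=9: vr[B=1024/335 C=2048/1277 D=2048/2501 E=1 F=2048/1991 G=1024/335] → run D
t=10: vr[B=1024/335 C=2048/1277 D=3072/2501 E=1 F=2048/1991 G=1024/335] → run E
t=11: vr[B=1024/335 C=2048/1277 D=3072/2501 F=2048/1991 G=1024/335] → run F
t=12: vr[B=1024/335 C=2048/1277 D=3072/2501 F=3072/1991 G=1024/335] → run D
t=13: vr[B=1024/335 C=2048/1277 D=4096/2501 F=3072/1991 G=1024/335] → run F
t=14: vr[B=1024/335 C=2048/1277 D=4096/2501 G=1024/335] → run C
t=15: vr[B=1024/335 C=3072/1277 D=4096/2501 G=1024/335] → run D
t=16: vr[B=1024/335 C=3072/1277 D=5120/2501 G=1024/335] → run D
t=17: vr[B=1024/335 C=3072/1277 D=6144/2501 G=1024/335] → run C
t=18: vr[B=1024/335 C=4096/1277 D=6144/2501 G=1024/335] → run D
t=19: vr[B=1024/335 C=4096/1277 G=1024/335] → run B
t=20: vr[B=2048/335 C=4096/1277 G=1024/335] → run G
t=21: vr[B=2048/335 C=4096/1277 G=2048/335] → run C
t=22: vr[B=2048/335 G=2048/335] → run B
t=23: vr[G=2048/335] → run G
t=24: vr[G=3072/335] → run G
t=25: (idle)
t=26: (idle)

completion order = E, F, D, C, B, G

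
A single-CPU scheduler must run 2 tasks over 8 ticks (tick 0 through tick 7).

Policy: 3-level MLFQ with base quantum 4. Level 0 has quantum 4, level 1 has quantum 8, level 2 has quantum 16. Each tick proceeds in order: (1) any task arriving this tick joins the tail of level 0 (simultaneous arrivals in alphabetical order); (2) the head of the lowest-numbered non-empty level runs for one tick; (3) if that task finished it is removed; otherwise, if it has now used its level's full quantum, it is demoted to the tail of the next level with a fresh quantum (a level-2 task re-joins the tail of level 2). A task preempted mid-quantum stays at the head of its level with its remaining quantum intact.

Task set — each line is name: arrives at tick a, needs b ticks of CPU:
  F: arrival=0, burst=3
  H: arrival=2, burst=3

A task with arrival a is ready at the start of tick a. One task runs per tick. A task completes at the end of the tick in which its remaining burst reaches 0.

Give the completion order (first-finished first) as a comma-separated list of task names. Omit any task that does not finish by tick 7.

completion order = F, H

t=0: L0/L1/L2 = F/-/- → run F
t=1: L0/L1/L2 = F/-/- → run F
t=2: L0/L1/L2 = FH/-/- → run F
t=3: L0/L1/L2 = H/-/- → run H
t=4: L0/L1/L2 = H/-/- → run H
t=5: L0/L1/L2 = H/-/- → run H
t=6: (idle)
t=7: (idle)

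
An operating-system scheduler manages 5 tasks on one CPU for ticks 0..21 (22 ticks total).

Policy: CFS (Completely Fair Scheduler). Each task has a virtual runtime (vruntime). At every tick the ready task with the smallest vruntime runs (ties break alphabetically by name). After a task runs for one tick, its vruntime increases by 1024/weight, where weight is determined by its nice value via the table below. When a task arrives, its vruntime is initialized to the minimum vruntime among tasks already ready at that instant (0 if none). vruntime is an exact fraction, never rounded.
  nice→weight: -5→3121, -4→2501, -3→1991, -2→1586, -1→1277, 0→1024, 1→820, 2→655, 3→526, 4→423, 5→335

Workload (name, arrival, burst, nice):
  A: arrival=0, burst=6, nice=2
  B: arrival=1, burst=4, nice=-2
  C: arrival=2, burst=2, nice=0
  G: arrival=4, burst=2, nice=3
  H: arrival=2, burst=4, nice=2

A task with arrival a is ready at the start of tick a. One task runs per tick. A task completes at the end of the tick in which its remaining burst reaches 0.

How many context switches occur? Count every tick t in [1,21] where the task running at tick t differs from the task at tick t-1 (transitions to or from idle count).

context switches = 17

t=0: vr[A=0] → run A
t=1: vr[A=1024/655 B=1024/655] → run A
t=2: vr[A=2048/655 B=1024/655 C=1024/655 H=1024/655] → run B
t=3: vr[A=2048/655 B=1147392/519415 C=1024/655 H=1024/655] → run C
t=4: vr[A=2048/655 B=1147392/519415 C=1679/655 G=1024/655 H=1024/655] → run G
t=5: vr[A=2048/655 B=1147392/519415 C=1679/655 G=604672/172265 H=1024/655] → run H
t=6: vr[A=2048/655 B=1147392/519415 C=1679/655 G=604672/172265 H=2048/655] → run B
t=7: vr[A=2048/655 B=1482752/519415 C=1679/655 G=604672/172265 H=2048/655] → run C
t=8: vr[A=2048/655 B=1482752/519415 G=604672/172265 H=2048/655] → run B
t=9: vr[A=2048/655 B=1818112/519415 G=604672/172265 H=2048/655] → run A
t=10: vr[A=3072/655 B=1818112/519415 G=604672/172265 H=2048/655] → run H
t=11: vr[A=3072/655 B=1818112/519415 G=604672/172265 H=3072/655] → run B
t=12: vr[A=3072/655 G=604672/172265 H=3072/655] → run G
t=13: vr[A=3072/655 H=3072/655] → run A
t=14: vr[A=4096/655 H=3072/655] → run H
t=15: vr[A=4096/655 H=4096/655] → run A
t=16: vr[A=1024/131 H=4096/655] → run H
t=17: vr[A=1024/131] → run A
t=18: (idle)
t=19: (idle)
t=20: (idle)
t=21: (idle)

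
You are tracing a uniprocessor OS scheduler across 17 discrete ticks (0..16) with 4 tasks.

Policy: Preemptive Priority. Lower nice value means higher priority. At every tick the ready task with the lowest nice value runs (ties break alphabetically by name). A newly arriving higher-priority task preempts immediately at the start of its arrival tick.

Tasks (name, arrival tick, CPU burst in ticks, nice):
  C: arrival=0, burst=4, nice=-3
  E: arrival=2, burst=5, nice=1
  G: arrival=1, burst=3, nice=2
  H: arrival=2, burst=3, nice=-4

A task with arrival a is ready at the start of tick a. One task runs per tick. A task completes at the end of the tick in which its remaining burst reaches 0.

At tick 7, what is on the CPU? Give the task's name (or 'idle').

t=0: ready={C} → run C
t=1: ready={C,G} → run C
t=2: ready={C,E,G,H} → run H
t=3: ready={C,E,G,H} → run H
t=4: ready={C,E,G,H} → run H
t=5: ready={C,E,G} → run C
t=6: ready={C,E,G} → run C
t=7: ready={E,G} → run E
t=8: ready={E,G} → run E
t=9: ready={E,G} → run E
t=10: ready={E,G} → run E
t=11: ready={E,G} → run E
t=12: ready={G} → run G
t=13: ready={G} → run G
t=14: ready={G} → run G
t=15: (idle)
t=16: (idle)

running at tick 7 = E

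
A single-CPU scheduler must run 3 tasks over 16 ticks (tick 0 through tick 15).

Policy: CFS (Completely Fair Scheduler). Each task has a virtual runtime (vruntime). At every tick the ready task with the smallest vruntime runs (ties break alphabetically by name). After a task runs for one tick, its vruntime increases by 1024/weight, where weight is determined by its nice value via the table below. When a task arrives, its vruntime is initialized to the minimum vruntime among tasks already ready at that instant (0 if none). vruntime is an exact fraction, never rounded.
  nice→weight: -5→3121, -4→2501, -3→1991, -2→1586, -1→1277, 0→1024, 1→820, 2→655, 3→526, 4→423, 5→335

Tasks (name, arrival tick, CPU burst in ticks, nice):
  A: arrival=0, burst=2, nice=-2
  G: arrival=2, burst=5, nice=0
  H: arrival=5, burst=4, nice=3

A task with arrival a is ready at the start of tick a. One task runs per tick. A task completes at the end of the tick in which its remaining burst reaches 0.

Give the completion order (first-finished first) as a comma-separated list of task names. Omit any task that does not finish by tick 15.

completion order = A, G, H

t=0: vr[A=0] → run A
t=1: vr[A=512/793] → run A
t=2: vr[G=0] → run G
t=3: vr[G=1] → run G
t=4: vr[G=2] → run G
t=5: vr[G=3 H=3] → run G
t=6: vr[G=4 H=3] → run H
t=7: vr[G=4 H=1301/263] → run G
t=8: vr[H=1301/263] → run H
t=9: vr[H=1813/263] → run H
t=10: vr[H=2325/263] → run H
t=11: (idle)
t=12: (idle)
t=13: (idle)
t=14: (idle)
t=15: (idle)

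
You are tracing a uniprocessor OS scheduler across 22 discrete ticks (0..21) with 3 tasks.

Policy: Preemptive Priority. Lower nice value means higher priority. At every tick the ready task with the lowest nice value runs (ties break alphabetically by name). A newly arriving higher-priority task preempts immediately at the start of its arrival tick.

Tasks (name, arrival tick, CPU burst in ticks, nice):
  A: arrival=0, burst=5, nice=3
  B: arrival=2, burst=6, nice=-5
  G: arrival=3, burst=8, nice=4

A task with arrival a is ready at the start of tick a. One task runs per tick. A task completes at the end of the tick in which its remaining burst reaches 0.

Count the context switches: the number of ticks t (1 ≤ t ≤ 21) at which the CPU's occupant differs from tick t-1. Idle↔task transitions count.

t=0: ready={A} → run A
t=1: ready={A} → run A
t=2: ready={A,B} → run B
t=3: ready={A,B,G} → run B
t=4: ready={A,B,G} → run B
t=5: ready={A,B,G} → run B
t=6: ready={A,B,G} → run B
t=7: ready={A,B,G} → run B
t=8: ready={A,G} → run A
t=9: ready={A,G} → run A
t=10: ready={A,G} → run A
t=11: ready={G} → run G
t=12: ready={G} → run G
t=13: ready={G} → run G
t=14: ready={G} → run G
t=15: ready={G} → run G
t=16: ready={G} → run G
t=17: ready={G} → run G
t=18: ready={G} → run G
t=19: (idle)
t=20: (idle)
t=21: (idle)

context switches = 4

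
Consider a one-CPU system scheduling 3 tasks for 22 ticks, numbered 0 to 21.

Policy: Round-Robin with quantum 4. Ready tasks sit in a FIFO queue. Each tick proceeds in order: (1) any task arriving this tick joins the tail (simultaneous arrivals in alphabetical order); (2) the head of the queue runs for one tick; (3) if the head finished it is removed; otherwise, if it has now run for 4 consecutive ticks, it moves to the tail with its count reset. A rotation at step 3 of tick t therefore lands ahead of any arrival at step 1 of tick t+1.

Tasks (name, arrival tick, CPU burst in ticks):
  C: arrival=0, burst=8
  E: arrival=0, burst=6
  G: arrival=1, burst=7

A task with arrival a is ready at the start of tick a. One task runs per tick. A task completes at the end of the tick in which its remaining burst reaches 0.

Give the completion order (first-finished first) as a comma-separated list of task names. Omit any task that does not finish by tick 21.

t=0: queue=[C,E] q_used=0 → run C
t=1: queue=[C,E,G] q_used=1 → run C
t=2: queue=[C,E,G] q_used=2 → run C
t=3: queue=[C,E,G] q_used=3 → run C
t=4: queue=[E,G,C] q_used=0 → run E
t=5: queue=[E,G,C] q_used=1 → run E
t=6: queue=[E,G,C] q_used=2 → run E
t=7: queue=[E,G,C] q_used=3 → run E
t=8: queue=[G,C,E] q_used=0 → run G
t=9: queue=[G,C,E] q_used=1 → run G
t=10: queue=[G,C,E] q_used=2 → run G
t=11: queue=[G,C,E] q_used=3 → run G
t=12: queue=[C,E,G] q_used=0 → run C
t=13: queue=[C,E,G] q_used=1 → run C
t=14: queue=[C,E,G] q_used=2 → run C
t=15: queue=[C,E,G] q_used=3 → run C
t=16: queue=[E,G] q_used=0 → run E
t=17: queue=[E,G] q_used=1 → run E
t=18: queue=[G] q_used=0 → run G
t=19: queue=[G] q_used=1 → run G
t=20: queue=[G] q_used=2 → run G
t=21: (idle)

completion order = C, E, G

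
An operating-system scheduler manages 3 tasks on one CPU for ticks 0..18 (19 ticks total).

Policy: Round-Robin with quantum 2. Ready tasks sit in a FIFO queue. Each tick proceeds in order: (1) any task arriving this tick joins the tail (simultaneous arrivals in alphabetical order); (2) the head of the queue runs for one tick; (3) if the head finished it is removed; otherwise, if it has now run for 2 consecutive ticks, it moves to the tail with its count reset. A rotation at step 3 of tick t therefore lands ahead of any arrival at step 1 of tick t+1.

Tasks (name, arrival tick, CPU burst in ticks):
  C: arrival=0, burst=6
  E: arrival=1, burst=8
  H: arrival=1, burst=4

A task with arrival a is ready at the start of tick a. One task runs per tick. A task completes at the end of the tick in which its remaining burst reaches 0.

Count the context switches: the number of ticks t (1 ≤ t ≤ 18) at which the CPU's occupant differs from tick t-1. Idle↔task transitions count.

t=0: queue=[C] q_used=0 → run C
t=1: queue=[C,E,H] q_used=1 → run C
t=2: queue=[E,H,C] q_used=0 → run E
t=3: queue=[E,H,C] q_used=1 → run E
t=4: queue=[H,C,E] q_used=0 → run H
t=5: queue=[H,C,E] q_used=1 → run H
t=6: queue=[C,E,H] q_used=0 → run C
t=7: queue=[C,E,H] q_used=1 → run C
t=8: queue=[E,H,C] q_used=0 → run E
t=9: queue=[E,H,C] q_used=1 → run E
t=10: queue=[H,C,E] q_used=0 → run H
t=11: queue=[H,C,E] q_used=1 → run H
t=12: queue=[C,E] q_used=0 → run C
t=13: queue=[C,E] q_used=1 → run C
t=14: queue=[E] q_used=0 → run E
t=15: queue=[E] q_used=1 → run E
t=16: queue=[E] q_used=0 → run E
t=17: queue=[E] q_used=1 → run E
t=18: (idle)

context switches = 8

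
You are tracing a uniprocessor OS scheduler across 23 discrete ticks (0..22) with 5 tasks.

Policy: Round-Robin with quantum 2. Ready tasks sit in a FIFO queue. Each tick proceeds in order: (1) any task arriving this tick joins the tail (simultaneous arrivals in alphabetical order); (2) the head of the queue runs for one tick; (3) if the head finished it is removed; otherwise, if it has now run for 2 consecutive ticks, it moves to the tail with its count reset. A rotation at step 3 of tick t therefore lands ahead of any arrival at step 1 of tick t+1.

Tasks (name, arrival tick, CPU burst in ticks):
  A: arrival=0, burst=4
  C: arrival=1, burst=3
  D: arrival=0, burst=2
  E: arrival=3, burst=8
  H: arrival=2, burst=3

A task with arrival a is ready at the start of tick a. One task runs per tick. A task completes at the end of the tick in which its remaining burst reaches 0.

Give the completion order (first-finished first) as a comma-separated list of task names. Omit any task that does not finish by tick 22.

completion order = D, A, C, H, E

t=0: queue=[A,D] q_used=0 → run A
t=1: queue=[A,D,C] q_used=1 → run A
t=2: queue=[D,C,A,H] q_used=0 → run D
t=3: queue=[D,C,A,H,E] q_used=1 → run D
t=4: queue=[C,A,H,E] q_used=0 → run C
t=5: queue=[C,A,H,E] q_used=1 → run C
t=6: queue=[A,H,E,C] q_used=0 → run A
t=7: queue=[A,H,E,C] q_used=1 → run A
t=8: queue=[H,E,C] q_used=0 → run H
t=9: queue=[H,E,C] q_used=1 → run H
t=10: queue=[E,C,H] q_used=0 → run E
t=11: queue=[E,C,H] q_used=1 → run E
t=12: queue=[C,H,E] q_used=0 → run C
t=13: queue=[H,E] q_used=0 → run H
t=14: queue=[E] q_used=0 → run E
t=15: queue=[E] q_used=1 → run E
t=16: queue=[E] q_used=0 → run E
t=17: queue=[E] q_used=1 → run E
t=18: queue=[E] q_used=0 → run E
t=19: queue=[E] q_used=1 → run E
t=20: (idle)
t=21: (idle)
t=22: (idle)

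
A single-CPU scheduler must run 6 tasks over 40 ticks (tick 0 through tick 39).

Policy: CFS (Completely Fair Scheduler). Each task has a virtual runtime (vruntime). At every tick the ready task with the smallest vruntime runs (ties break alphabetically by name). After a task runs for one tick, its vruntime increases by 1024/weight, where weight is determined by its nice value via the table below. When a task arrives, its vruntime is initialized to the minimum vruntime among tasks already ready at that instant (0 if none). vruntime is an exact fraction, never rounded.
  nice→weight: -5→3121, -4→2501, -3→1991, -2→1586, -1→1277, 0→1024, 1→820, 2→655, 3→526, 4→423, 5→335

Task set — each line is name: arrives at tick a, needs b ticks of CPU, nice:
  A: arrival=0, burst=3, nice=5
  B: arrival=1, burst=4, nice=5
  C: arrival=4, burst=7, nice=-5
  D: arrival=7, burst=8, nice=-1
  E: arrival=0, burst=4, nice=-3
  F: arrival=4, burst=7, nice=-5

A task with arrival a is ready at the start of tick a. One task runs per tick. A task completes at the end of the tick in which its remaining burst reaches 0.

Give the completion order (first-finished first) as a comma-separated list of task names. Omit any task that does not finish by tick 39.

t=0: vr[A=0 E=0] → run A
t=1: vr[A=1024/335 B=0 E=0] → run B
t=2: vr[A=1024/335 B=1024/335 E=0] → run E
t=3: vr[A=1024/335 B=1024/335 E=1024/1991] → run E
t=4: vr[A=1024/335 B=1024/335 C=2048/1991 E=2048/1991 F=2048/1991] → run C
t=5: vr[A=1024/335 B=1024/335 C=8430592/6213911 E=2048/1991 F=2048/1991] → run E
t=6: vr[A=1024/335 B=1024/335 C=8430592/6213911 E=3072/1991 F=2048/1991] → run F
t=7: vr[A=1024/335 B=1024/335 C=8430592/6213911 D=8430592/6213911 E=3072/1991 F=8430592/6213911] → run C
t=8: vr[A=1024/335 B=1024/335 C=10469376/6213911 D=8430592/6213911 E=3072/1991 F=8430592/6213911] → run D
t=9: vr[A=1024/335 B=1024/335 C=10469376/6213911 D=17128910848/7935164347 E=3072/1991 F=8430592/6213911] → run F
t=10: vr[A=1024/335 B=1024/335 C=10469376/6213911 D=17128910848/7935164347 E=3072/1991 F=10469376/6213911] → run E
t=11: vr[A=1024/335 B=1024/335 C=10469376/6213911 D=17128910848/7935164347 F=10469376/6213911] → run C
t=12: vr[A=1024/335 B=1024/335 C=12508160/6213911 D=17128910848/7935164347 F=10469376/6213911] → run F
t=13: vr[A=1024/335 B=1024/335 C=12508160/6213911 D=17128910848/7935164347 F=12508160/6213911] → run C
t=14: vr[A=1024/335 B=1024/335 C=14546944/6213911 D=17128910848/7935164347 F=12508160/6213911] → run F
t=15: vr[A=1024/335 B=1024/335 C=14546944/6213911 D=17128910848/7935164347 F=14546944/6213911] → run D
t=16: vr[A=1024/335 B=1024/335 C=14546944/6213911 D=23491955712/7935164347 F=14546944/6213911] → run C
t=17: vr[A=1024/335 B=1024/335 C=16585728/6213911 D=23491955712/7935164347 F=14546944/6213911] → run F
t=18: vr[A=1024/335 B=1024/335 C=16585728/6213911 D=23491955712/7935164347 F=16585728/6213911] → run C
t=19: vr[A=1024/335 B=1024/335 C=18624512/6213911 D=23491955712/7935164347 F=16585728/6213911] → run F
t=20: vr[A=1024/335 B=1024/335 C=18624512/6213911 D=23491955712/7935164347 F=18624512/6213911] → run D
t=21: vr[A=1024/335 B=1024/335 C=18624512/6213911 D=29855000576/7935164347 F=18624512/6213911] → run C
t=22: vr[A=1024/335 B=1024/335 D=29855000576/7935164347 F=18624512/6213911] → run F
t=23: vr[A=1024/335 B=1024/335 D=29855000576/7935164347] → run A
t=24: vr[A=2048/335 B=1024/335 D=29855000576/7935164347] → run B
t=25: vr[A=2048/335 B=2048/335 D=29855000576/7935164347] → run D
t=26: vr[A=2048/335 B=2048/335 D=36218045440/7935164347] → run D
t=27: vr[A=2048/335 B=2048/335 D=42581090304/7935164347] → run D
t=28: vr[A=2048/335 B=2048/335 D=48944135168/7935164347] → run A
t=29: vr[B=2048/335 D=48944135168/7935164347] → run B
t=30: vr[B=3072/335 D=48944135168/7935164347] → run D
t=31: vr[B=3072/335 D=55307180032/7935164347] → run D
t=32: vr[B=3072/335] → run B
t=33: (idle)
t=34: (idle)
t=35: (idle)
t=36: (idle)
t=37: (idle)
t=38: (idle)
t=39: (idle)

completion order = E, C, F, A, D, B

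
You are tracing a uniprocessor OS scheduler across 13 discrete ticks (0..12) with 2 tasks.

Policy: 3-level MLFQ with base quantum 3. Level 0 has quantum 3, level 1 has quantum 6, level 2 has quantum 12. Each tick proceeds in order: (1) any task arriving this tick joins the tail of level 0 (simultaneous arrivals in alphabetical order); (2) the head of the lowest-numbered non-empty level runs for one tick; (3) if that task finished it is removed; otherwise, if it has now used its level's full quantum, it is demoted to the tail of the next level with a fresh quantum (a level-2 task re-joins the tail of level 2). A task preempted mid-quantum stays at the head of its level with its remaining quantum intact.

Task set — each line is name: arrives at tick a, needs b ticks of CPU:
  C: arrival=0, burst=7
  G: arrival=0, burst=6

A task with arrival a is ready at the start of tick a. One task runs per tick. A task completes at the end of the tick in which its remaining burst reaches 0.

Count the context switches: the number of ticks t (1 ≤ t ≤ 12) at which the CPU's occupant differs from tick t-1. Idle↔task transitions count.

context switches = 3

t=0: L0/L1/L2 = CG/-/- → run C
t=1: L0/L1/L2 = CG/-/- → run C
t=2: L0/L1/L2 = CG/-/- → run C
t=3: L0/L1/L2 = G/C/- → run G
t=4: L0/L1/L2 = G/C/- → run G
t=5: L0/L1/L2 = G/C/- → run G
t=6: L0/L1/L2 = -/CG/- → run C
t=7: L0/L1/L2 = -/CG/- → run C
t=8: L0/L1/L2 = -/CG/- → run C
t=9: L0/L1/L2 = -/CG/- → run C
t=10: L0/L1/L2 = -/G/- → run G
t=11: L0/L1/L2 = -/G/- → run G
t=12: L0/L1/L2 = -/G/- → run G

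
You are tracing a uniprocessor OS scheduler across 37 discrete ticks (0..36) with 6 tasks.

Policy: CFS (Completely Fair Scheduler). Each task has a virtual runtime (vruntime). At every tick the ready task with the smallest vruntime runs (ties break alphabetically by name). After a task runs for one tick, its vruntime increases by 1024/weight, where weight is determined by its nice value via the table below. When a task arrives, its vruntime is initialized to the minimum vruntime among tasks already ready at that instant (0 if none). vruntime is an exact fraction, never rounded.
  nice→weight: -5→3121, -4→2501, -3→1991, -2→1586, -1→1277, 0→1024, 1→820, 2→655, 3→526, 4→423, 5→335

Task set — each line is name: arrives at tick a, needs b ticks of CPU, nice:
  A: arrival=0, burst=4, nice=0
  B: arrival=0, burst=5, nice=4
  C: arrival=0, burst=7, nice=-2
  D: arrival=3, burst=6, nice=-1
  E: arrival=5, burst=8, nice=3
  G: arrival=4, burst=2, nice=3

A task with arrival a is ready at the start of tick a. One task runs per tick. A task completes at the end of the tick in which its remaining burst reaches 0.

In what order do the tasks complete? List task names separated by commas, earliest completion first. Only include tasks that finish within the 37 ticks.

completion order = G, A, C, D, B, E

t=0: vr[A=0 B=0 C=0] → run A
t=1: vr[A=1 B=0 C=0] → run B
t=2: vr[A=1 B=1024/423 C=0] → run C
t=3: vr[A=1 B=1024/423 C=512/793 D=512/793] → run C
t=4: vr[A=1 B=1024/423 C=1024/793 D=512/793 G=512/793] → run D
t=5: vr[A=1 B=1024/423 C=1024/793 D=1465856/1012661 E=512/793 G=512/793] → run E
t=6: vr[A=1 B=1024/423 C=1024/793 D=1465856/1012661 E=540672/208559 G=512/793] → run G
t=7: vr[A=1 B=1024/423 C=1024/793 D=1465856/1012661 E=540672/208559 G=540672/208559] → run A
t=8: vr[A=2 B=1024/423 C=1024/793 D=1465856/1012661 E=540672/208559 G=540672/208559] → run C
t=9: vr[A=2 B=1024/423 C=1536/793 D=1465856/1012661 E=540672/208559 G=540672/208559] → run D
t=10: vr[A=2 B=1024/423 C=1536/793 D=2277888/1012661 E=540672/208559 G=540672/208559] → run C
t=11: vr[A=2 B=1024/423 C=2048/793 D=2277888/1012661 E=540672/208559 G=540672/208559] → run A
t=12: vr[A=3 B=1024/423 C=2048/793 D=2277888/1012661 E=540672/208559 G=540672/208559] → run D
t=13: vr[A=3 B=1024/423 C=2048/793 D=3089920/1012661 E=540672/208559 G=540672/208559] → run B
t=14: vr[A=3 B=2048/423 C=2048/793 D=3089920/1012661 E=540672/208559 G=540672/208559] → run C
t=15: vr[A=3 B=2048/423 C=2560/793 D=3089920/1012661 E=540672/208559 G=540672/208559] → run E
t=16: vr[A=3 B=2048/423 C=2560/793 D=3089920/1012661 E=946688/208559 G=540672/208559] → run G
t=17: vr[A=3 B=2048/423 C=2560/793 D=3089920/1012661 E=946688/208559] → run A
t=18: vr[B=2048/423 C=2560/793 D=3089920/1012661 E=946688/208559] → run D
t=19: vr[B=2048/423 C=2560/793 D=3901952/1012661 E=946688/208559] → run C
t=20: vr[B=2048/423 C=3072/793 D=3901952/1012661 E=946688/208559] → run D
t=21: vr[B=2048/423 C=3072/793 D=4713984/1012661 E=946688/208559] → run C
t=22: vr[B=2048/423 D=4713984/1012661 E=946688/208559] → run E
t=23: vr[B=2048/423 D=4713984/1012661 E=1352704/208559] → run D
t=24: vr[B=2048/423 E=1352704/208559] → run B
t=25: vr[B=1024/141 E=1352704/208559] → run E
t=26: vr[B=1024/141 E=1758720/208559] → run B
t=27: vr[B=4096/423 E=1758720/208559] → run E
t=28: vr[B=4096/423 E=2164736/208559] → run B
t=29: vr[E=2164736/208559] → run E
t=30: vr[E=2570752/208559] → run E
t=31: vr[E=2976768/208559] → run E
t=32: (idle)
t=33: (idle)
t=34: (idle)
t=35: (idle)
t=36: (idle)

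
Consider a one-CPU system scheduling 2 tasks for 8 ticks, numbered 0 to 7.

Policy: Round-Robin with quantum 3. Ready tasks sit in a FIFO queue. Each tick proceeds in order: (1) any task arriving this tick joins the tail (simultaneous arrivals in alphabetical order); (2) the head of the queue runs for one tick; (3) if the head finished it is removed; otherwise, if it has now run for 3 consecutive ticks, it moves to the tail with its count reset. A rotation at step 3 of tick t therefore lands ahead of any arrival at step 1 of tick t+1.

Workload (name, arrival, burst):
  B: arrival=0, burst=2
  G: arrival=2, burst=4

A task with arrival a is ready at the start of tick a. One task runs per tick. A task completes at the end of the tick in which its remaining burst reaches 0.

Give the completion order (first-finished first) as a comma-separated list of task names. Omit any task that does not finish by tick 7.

t=0: queue=[B] q_used=0 → run B
t=1: queue=[B] q_used=1 → run B
t=2: queue=[G] q_used=0 → run G
t=3: queue=[G] q_used=1 → run G
t=4: queue=[G] q_used=2 → run G
t=5: queue=[G] q_used=0 → run G
t=6: (idle)
t=7: (idle)

completion order = B, G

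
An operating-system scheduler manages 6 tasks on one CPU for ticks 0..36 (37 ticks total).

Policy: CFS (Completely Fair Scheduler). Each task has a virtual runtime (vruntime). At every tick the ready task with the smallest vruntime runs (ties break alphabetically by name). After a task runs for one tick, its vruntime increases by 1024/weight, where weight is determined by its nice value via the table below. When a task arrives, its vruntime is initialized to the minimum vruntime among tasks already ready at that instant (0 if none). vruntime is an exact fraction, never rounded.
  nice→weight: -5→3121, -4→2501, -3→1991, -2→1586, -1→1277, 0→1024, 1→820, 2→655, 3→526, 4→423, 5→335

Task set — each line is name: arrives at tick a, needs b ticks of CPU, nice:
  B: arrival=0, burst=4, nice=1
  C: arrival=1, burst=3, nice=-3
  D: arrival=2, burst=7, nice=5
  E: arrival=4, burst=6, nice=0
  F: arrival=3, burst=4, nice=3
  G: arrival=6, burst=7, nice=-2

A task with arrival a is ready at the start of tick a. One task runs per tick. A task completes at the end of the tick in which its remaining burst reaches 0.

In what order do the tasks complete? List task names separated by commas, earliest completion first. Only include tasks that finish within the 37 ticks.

t=0: vr[B=0] → run B
t=1: vr[B=256/205 C=256/205] → run B
t=2: vr[B=512/205 C=256/205 D=256/205] → run C
t=3: vr[B=512/205 C=719616/408155 D=256/205 F=256/205] → run D
t=4: vr[B=512/205 C=719616/408155 D=59136/13735 E=256/205 F=256/205] → run E
t=5: vr[B=512/205 C=719616/408155 D=59136/13735 E=461/205 F=256/205] → run F
t=6: vr[B=512/205 C=719616/408155 D=59136/13735 E=461/205 F=172288/53915 G=719616/408155] → run C
t=7: vr[B=512/205 C=929536/408155 D=59136/13735 E=461/205 F=172288/53915 G=719616/408155] → run G
t=8: vr[B=512/205 C=929536/408155 D=59136/13735 E=461/205 F=172288/53915 G=779630848/323666915] → run E
t=9: vr[B=512/205 C=929536/408155 D=59136/13735 E=666/205 F=172288/53915 G=779630848/323666915] → run C
t=10: vr[B=512/205 D=59136/13735 E=666/205 F=172288/53915 G=779630848/323666915] → run G
t=11: vr[B=512/205 D=59136/13735 E=666/205 F=172288/53915 G=988606208/323666915] → run B
t=12: vr[B=768/205 D=59136/13735 E=666/205 F=172288/53915 G=988606208/323666915] → run G
t=13: vr[B=768/205 D=59136/13735 E=666/205 F=172288/53915 G=1197581568/323666915] → run F
t=14: vr[B=768/205 D=59136/13735 E=666/205 F=277248/53915 G=1197581568/323666915] → run E
t=15: vr[B=768/205 D=59136/13735 E=871/205 F=277248/53915 G=1197581568/323666915] → run G
t=16: vr[B=768/205 D=59136/13735 E=871/205 F=277248/53915 G=1406556928/323666915] → run B
t=17: vr[D=59136/13735 E=871/205 F=277248/53915 G=1406556928/323666915] → run E
t=18: vr[D=59136/13735 E=1076/205 F=277248/53915 G=1406556928/323666915] → run D
t=19: vr[D=20224/2747 E=1076/205 F=277248/53915 G=1406556928/323666915] → run G
t=20: vr[D=20224/2747 E=1076/205 F=277248/53915 G=1615532288/323666915] → run G
t=21: vr[D=20224/2747 E=1076/205 F=277248/53915 G=1824507648/323666915] → run F
t=22: vr[D=20224/2747 E=1076/205 F=382208/53915 G=1824507648/323666915] → run E
t=23: vr[D=20224/2747 E=1281/205 F=382208/53915 G=1824507648/323666915] → run G
t=24: vr[D=20224/2747 E=1281/205 F=382208/53915] → run E
t=25: vr[D=20224/2747 F=382208/53915] → run F
t=26: vr[D=20224/2747] → run D
t=27: vr[D=143104/13735] → run D
t=28: vr[D=185088/13735] → run D
t=29: vr[D=227072/13735] → run D
t=30: vr[D=269056/13735] → run D
t=31: (idle)
t=32: (idle)
t=33: (idle)
t=34: (idle)
t=35: (idle)
t=36: (idle)

completion order = C, B, G, E, F, D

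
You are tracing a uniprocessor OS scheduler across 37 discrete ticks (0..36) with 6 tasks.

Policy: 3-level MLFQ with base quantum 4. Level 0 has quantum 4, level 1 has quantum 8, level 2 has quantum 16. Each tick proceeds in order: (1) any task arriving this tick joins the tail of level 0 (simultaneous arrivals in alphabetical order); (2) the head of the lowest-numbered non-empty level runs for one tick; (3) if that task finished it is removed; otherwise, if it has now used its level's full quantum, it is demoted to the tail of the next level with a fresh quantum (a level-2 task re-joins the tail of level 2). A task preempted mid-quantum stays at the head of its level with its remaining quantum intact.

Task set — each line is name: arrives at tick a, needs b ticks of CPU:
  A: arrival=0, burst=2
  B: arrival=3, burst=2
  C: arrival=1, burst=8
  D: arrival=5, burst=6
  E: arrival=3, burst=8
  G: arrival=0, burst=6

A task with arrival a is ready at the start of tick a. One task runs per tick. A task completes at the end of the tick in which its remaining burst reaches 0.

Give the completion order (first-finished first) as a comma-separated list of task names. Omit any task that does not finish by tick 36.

completion order = A, B, G, C, E, D

t=0: L0/L1/L2 = AG/-/- → run A
t=1: L0/L1/L2 = AGC/-/- → run A
t=2: L0/L1/L2 = GC/-/- → run G
t=3: L0/L1/L2 = GCBE/-/- → run G
t=4: L0/L1/L2 = GCBE/-/- → run G
t=5: L0/L1/L2 = GCBED/-/- → run G
t=6: L0/L1/L2 = CBED/G/- → run C
t=7: L0/L1/L2 = CBED/G/- → run C
t=8: L0/L1/L2 = CBED/G/- → run C
t=9: L0/L1/L2 = CBED/G/- → run C
t=10: L0/L1/L2 = BED/GC/- → run B
t=11: L0/L1/L2 = BED/GC/- → run B
t=12: L0/L1/L2 = ED/GC/- → run E
t=13: L0/L1/L2 = ED/GC/- → run E
t=14: L0/L1/L2 = ED/GC/- → run E
t=15: L0/L1/L2 = ED/GC/- → run E
t=16: L0/L1/L2 = D/GCE/- → run D
t=17: L0/L1/L2 = D/GCE/- → run D
t=18: L0/L1/L2 = D/GCE/- → run D
t=19: L0/L1/L2 = D/GCE/- → run D
t=20: L0/L1/L2 = -/GCED/- → run G
t=21: L0/L1/L2 = -/GCED/- → run G
t=22: L0/L1/L2 = -/CED/- → run C
t=23: L0/L1/L2 = -/CED/- → run C
t=24: L0/L1/L2 = -/CED/- → run C
t=25: L0/L1/L2 = -/CED/- → run C
t=26: L0/L1/L2 = -/ED/- → run E
t=27: L0/L1/L2 = -/ED/- → run E
t=28: L0/L1/L2 = -/ED/- → run E
t=29: L0/L1/L2 = -/ED/- → run E
t=30: L0/L1/L2 = -/D/- → run D
t=31: L0/L1/L2 = -/D/- → run D
t=32: (idle)
t=33: (idle)
t=34: (idle)
t=35: (idle)
t=36: (idle)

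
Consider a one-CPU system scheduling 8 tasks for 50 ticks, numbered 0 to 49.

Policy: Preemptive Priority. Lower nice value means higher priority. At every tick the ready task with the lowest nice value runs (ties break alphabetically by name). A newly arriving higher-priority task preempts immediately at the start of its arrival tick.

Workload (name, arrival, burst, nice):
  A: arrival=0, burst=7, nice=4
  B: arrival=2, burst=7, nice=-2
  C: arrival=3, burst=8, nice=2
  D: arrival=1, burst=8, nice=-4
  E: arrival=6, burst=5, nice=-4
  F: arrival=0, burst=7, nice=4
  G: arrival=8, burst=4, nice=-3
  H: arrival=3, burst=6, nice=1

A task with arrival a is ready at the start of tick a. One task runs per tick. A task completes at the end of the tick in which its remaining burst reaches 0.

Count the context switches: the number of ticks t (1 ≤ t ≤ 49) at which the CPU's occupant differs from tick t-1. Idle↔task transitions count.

context switches = 8

t=0: ready={A,F} → run A
t=1: ready={A,D,F} → run D
t=2: ready={A,B,D,F} → run D
t=3: ready={A,B,C,D,F,H} → run D
t=4: ready={A,B,C,D,F,H} → run D
t=5: ready={A,B,C,D,F,H} → run D
t=6: ready={A,B,C,D,E,F,H} → run D
t=7: ready={A,B,C,D,E,F,H} → run D
t=8: ready={A,B,C,D,E,F,G,H} → run D
t=9: ready={A,B,C,E,F,G,H} → run E
t=10: ready={A,B,C,E,F,G,H} → run E
t=11: ready={A,B,C,E,F,G,H} → run E
t=12: ready={A,B,C,E,F,G,H} → run E
t=13: ready={A,B,C,E,F,G,H} → run E
t=14: ready={A,B,C,F,G,H} → run G
t=15: ready={A,B,C,F,G,H} → run G
t=16: ready={A,B,C,F,G,H} → run G
t=17: ready={A,B,C,F,G,H} → run G
t=18: ready={A,B,C,F,H} → run B
t=19: ready={A,B,C,F,H} → run B
t=20: ready={A,B,C,F,H} → run B
t=21: ready={A,B,C,F,H} → run B
t=22: ready={A,B,C,F,H} → run B
t=23: ready={A,B,C,F,H} → run B
t=24: ready={A,B,C,F,H} → run B
t=25: ready={A,C,F,H} → run H
t=26: ready={A,C,F,H} → run H
t=27: ready={A,C,F,H} → run H
t=28: ready={A,C,F,H} → run H
t=29: ready={A,C,F,H} → run H
t=30: ready={A,C,F,H} → run H
t=31: ready={A,C,F} → run C
t=32: ready={A,C,F} → run C
t=33: ready={A,C,F} → run C
t=34: ready={A,C,F} → run C
t=35: ready={A,C,F} → run C
t=36: ready={A,C,F} → run C
t=37: ready={A,C,F} → run C
t=38: ready={A,C,F} → run C
t=39: ready={A,F} → run A
t=40: ready={A,F} → run A
t=41: ready={A,F} → run A
t=42: ready={A,F} → run A
t=43: ready={A,F} → run A
t=44: ready={A,F} → run A
t=45: ready={F} → run F
t=46: ready={F} → run F
t=47: ready={F} → run F
t=48: ready={F} → run F
t=49: ready={F} → run F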